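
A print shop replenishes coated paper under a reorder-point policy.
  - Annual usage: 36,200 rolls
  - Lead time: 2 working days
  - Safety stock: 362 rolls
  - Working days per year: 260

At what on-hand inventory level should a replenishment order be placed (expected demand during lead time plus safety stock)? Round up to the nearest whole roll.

641 rolls

Daily demand d = 36,200 / 260 = 139.231 rolls/day
Demand during lead time = 139.231 × 2 = 278.46
Reorder point = 278.46 + 362 = 640.46 → round up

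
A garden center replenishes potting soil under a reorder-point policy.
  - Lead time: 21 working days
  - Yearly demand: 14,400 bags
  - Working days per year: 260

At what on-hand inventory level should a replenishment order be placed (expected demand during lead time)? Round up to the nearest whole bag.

Daily demand d = 14,400 / 260 = 55.385 bags/day
Demand during lead time = 55.385 × 21 = 1,163.08
Reorder point = 1,163.08 → round up

1,164 bags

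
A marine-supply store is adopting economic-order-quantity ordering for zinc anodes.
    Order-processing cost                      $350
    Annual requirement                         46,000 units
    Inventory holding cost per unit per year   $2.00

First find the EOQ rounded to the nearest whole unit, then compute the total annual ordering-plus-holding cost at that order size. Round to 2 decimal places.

Q* = √(2·D·S / H) = √(2·46,000·350 / 2) = √16,100,000.0 ≈ 4,012.48 → Q = 4,012 units
Orders/yr = 46,000/4,012 = 11.466; ordering cost = 11.466 × $350 = $4,012.96
Average inventory = 4,012/2 = 2006; holding cost = 2006 × $2 = $4,012.00
Total = $4,012.96 + $4,012.00 = $8,024.96

$8,024.96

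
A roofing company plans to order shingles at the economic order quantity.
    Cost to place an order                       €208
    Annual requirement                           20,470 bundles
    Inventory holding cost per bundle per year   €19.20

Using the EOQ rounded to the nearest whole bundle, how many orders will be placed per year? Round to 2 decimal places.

30.74 orders per year

2DS/H = 2·20,470·208/19.2 = 443,516.67
EOQ = √443,516.67 ≈ 665.97 → Q = 666
Orders per year = D/Q = 20,470 / 666 = 30.736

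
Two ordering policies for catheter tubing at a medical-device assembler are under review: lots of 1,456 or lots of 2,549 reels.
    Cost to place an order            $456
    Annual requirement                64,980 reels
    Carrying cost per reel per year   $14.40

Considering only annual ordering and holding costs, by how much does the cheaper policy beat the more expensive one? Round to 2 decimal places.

TC(Q) = (D/Q)S + (Q/2)H
TC(1,456) = (64,980/1,456)×456 + (1,456/2)×14.4 = $30,834.08
TC(2,549) = (64,980/2,549)×456 + (2,549/2)×14.4 = $29,977.31
Lots of 2,549 are cheaper by $856.77.

$856.77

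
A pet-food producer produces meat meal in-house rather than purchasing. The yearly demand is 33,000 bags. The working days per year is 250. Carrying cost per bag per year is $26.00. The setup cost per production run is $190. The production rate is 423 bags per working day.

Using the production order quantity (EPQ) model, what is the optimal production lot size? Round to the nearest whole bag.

837 bags

Daily demand d = 33,000/250 = 132.000; p = 423; 1 − d/p = 0.68794
EPQ = √(2DS / (H(1 − d/p)))
    = √(2 × 33,000 × 190 / (26 × 0.68794)) ≈ 837.31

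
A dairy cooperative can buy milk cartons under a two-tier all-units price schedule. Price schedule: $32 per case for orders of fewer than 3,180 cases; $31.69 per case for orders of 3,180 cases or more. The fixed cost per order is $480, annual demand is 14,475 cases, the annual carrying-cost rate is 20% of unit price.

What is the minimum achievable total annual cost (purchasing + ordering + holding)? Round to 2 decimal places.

H₁ = 20%×$32 = $6.4000;  H₂ = 20%×$31.69 = $6.3380
EOQ₁ = √(2×14,475×480/6.4000) = 1,473.52  (< 3,180, feasible at tier 1)
EOQ₂ = √(2×14,475×480/6.3380) = 1,480.71  (< 3,180 → use Q = 3,180 at tier-2 price)
TC(tier 1 (EOQ₁), Q≈1,473.5) = $472,630.50
TC(tier 2, Q≈3,180.0) = $470,975.08
Minimum at tier 2: $470,975.08

$470,975.08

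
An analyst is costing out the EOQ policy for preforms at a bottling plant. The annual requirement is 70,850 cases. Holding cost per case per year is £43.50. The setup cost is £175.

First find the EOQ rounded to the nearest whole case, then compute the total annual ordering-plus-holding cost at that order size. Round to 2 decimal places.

£32,843.44

2DS/H = 2·70,850·175/43.5 = 570,057.47
EOQ = √570,057.47 ≈ 755.02 → Q = 755 cases
Orders/yr = 70,850/755 = 93.841; ordering cost = 93.841 × £175 = £16,422.19
Average inventory = 755/2 = 377.5; holding cost = 377.5 × £43.5 = £16,421.25
Total = £16,422.19 + £16,421.25 = £32,843.44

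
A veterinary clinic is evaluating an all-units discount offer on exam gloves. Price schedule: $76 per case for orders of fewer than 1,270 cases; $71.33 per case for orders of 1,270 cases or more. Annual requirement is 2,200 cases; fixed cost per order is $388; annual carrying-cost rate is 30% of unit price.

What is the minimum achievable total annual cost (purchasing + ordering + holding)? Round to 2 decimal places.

$171,186.49

H₁ = 30%×$76 = $22.8000;  H₂ = 30%×$71.33 = $21.3990
EOQ₁ = √(2×2,200×388/22.8000) = 273.64  (< 1,270, feasible at tier 1)
EOQ₂ = √(2×2,200×388/21.3990) = 282.45  (< 1,270 → use Q = 1,270 at tier-2 price)
TC(tier 1 (EOQ₁), Q≈273.6) = $173,438.92
TC(tier 2, Q≈1,270.0) = $171,186.49
Minimum at tier 2: $171,186.49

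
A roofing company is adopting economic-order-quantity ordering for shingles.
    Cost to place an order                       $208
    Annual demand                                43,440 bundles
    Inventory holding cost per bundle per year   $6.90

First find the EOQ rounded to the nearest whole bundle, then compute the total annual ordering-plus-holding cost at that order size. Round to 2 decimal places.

2DS/H = 2·43,440·208/6.9 = 2,618,991.30
EOQ = √2,618,991.30 ≈ 1,618.33 → Q = 1,618 bundles
Annual ordering cost = (D/Q)·S = (43,440/1,618) × 208 = $5,584.38
Annual holding cost  = (Q/2)·H = (1,618/2) × 6.9 = $5,582.10
Total = $5,584.38 + $5,582.10 = $11,166.48

$11,166.48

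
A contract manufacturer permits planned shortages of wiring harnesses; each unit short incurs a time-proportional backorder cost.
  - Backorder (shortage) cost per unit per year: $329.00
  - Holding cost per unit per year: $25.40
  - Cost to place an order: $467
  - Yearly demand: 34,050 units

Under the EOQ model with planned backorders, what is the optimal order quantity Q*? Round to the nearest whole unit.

1,161 units

Q* = √(2DS/H) · √((H + b)/b)
   = √(2 × 34,050 × 467 / 25.4) · √((25.4 + 329) / 329)
   = 1,118.961 × 1.0379 ≈ 1,161.35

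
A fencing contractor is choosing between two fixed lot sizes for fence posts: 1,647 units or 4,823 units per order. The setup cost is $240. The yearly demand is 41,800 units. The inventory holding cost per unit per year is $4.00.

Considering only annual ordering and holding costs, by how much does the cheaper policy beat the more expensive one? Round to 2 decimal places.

$2,340.96

TC(Q) = (D/Q)S + (Q/2)H
TC(1,647) = (41,800/1,647)×240 + (1,647/2)×4 = $9,385.07
TC(4,823) = (41,800/4,823)×240 + (4,823/2)×4 = $11,726.03
Lots of 1,647 are cheaper by $2,340.96.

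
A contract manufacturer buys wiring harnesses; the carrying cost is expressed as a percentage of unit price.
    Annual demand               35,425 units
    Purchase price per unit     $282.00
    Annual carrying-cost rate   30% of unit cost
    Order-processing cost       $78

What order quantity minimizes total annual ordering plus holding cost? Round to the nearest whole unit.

256 units

Carrying cost H = $282 × 30% = $84.6000/unit/yr
EOQ = √(2DS/H) = √(2 × 35,425 × 78 / 84.6)
    = √(65,322.70) ≈ 255.58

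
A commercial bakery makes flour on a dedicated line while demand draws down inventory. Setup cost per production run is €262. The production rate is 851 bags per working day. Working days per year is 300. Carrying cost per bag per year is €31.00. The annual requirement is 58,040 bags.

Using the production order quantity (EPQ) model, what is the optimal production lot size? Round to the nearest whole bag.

Daily demand d = 58,040/300 = 193.467; p = 851; 1 − d/p = 0.77266
EPQ = √(2DS / (H(1 − d/p)))
    = √(2 × 58,040 × 262 / (31 × 0.77266)) ≈ 1,126.82

1,127 bags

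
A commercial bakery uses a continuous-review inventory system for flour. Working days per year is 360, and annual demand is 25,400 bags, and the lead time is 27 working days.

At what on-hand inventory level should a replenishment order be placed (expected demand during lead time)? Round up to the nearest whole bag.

Daily demand d = 25,400 / 360 = 70.556 bags/day
Demand during lead time = 70.556 × 27 = 1,905.00
Reorder point = 1,905.00 → round up

1,905 bags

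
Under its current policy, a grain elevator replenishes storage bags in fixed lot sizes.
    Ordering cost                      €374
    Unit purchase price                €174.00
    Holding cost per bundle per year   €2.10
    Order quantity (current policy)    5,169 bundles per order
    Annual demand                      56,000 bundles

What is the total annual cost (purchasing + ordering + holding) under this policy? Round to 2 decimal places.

€9,753,479.30

Annual ordering cost = (D/Q)·S = (56,000/5,169) × 374 = €4,051.85
Annual holding cost  = (Q/2)·H = (5,169/2) × 2.1 = €5,427.45
Purchase cost = D·C = 56,000 × 174 = €9,744,000.00
Total = €4,051.85 + €5,427.45 + €9,744,000.00 = €9,753,479.30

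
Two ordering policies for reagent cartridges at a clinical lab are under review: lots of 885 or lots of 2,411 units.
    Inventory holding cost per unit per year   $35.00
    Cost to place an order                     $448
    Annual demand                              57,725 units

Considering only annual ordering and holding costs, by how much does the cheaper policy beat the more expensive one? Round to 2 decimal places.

Annual cost at Q: ordering D·S/Q plus holding Q·H/2.
TC(885) = (57,725/885)×448 + (885/2)×35 = $44,708.74
TC(2,411) = (57,725/2,411)×448 + (2,411/2)×35 = $52,918.67
|ΔTC| = |$44,708.74 − $52,918.67| = $8,209.93

$8,209.93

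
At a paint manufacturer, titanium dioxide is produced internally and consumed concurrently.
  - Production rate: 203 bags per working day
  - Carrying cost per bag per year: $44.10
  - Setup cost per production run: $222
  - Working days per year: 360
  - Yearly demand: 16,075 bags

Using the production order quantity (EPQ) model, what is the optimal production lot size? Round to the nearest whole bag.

d = 16,075/360 = 44.6528 bags/day;  effective holding cost H(1 − d/p) = 44.1·(1 − 44.6528/203) = 34.39957
Q* = √(2DS / H_eff) = √(2·16,075·222 / 34.39957) ≈ 455.50

456 bags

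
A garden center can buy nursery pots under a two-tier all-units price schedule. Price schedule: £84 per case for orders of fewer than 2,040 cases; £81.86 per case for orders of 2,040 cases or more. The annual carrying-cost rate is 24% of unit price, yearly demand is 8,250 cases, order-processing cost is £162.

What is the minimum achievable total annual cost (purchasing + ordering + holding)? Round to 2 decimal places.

£696,039.48

H₁ = 24%×£84 = £20.1600;  H₂ = 24%×£81.86 = £19.6464
EOQ₁ = √(2×8,250×162/20.1600) = 364.13  (< 2,040, feasible at tier 1)
EOQ₂ = √(2×8,250×162/19.6464) = 368.86  (< 2,040 → use Q = 2,040 at tier-2 price)
TC(tier 1 (EOQ₁), Q≈364.1) = £700,340.82
TC(tier 2, Q≈2,040.0) = £696,039.48
Minimum at tier 2: £696,039.48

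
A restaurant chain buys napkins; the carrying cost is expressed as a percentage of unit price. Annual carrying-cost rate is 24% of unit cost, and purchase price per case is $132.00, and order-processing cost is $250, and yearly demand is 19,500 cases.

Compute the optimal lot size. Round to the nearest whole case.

555 cases

H = i·C = 0.24 × $132 = $31.6800 per case-year
2DS/H = 2·19,500·250/31.68 = 307,765.15
EOQ = √307,765.15 ≈ 554.77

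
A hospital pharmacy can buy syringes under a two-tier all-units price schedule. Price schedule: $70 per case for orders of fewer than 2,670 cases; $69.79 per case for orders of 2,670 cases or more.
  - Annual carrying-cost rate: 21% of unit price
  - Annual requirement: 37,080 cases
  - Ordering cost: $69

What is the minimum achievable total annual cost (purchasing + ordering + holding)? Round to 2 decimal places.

H₁ = 21%×$70 = $14.7000;  H₂ = 21%×$69.79 = $14.6559
EOQ₁ = √(2×37,080×69/14.7000) = 590.00  (< 2,670, feasible at tier 1)
EOQ₂ = √(2×37,080×69/14.6559) = 590.89  (< 2,670 → use Q = 2,670 at tier-2 price)
TC(tier 1 (EOQ₁), Q≈590.0) = $2,604,272.97
TC(tier 2, Q≈2,670.0) = $2,608,337.07
Minimum at tier 1 (EOQ₁): $2,604,272.97

$2,604,272.97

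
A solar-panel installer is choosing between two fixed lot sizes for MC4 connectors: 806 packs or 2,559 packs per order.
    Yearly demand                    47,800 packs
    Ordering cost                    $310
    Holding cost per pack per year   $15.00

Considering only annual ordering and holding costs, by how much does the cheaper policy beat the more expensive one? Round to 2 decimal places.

$553.43

For each Q, cost = (D/Q)·S + (Q/2)·H.
TC(806) = (47,800/806)×310 + (806/2)×15 = $24,429.62
TC(2,559) = (47,800/2,559)×310 + (2,559/2)×15 = $24,983.04
Cheaper: Q = 806.  Difference = $553.43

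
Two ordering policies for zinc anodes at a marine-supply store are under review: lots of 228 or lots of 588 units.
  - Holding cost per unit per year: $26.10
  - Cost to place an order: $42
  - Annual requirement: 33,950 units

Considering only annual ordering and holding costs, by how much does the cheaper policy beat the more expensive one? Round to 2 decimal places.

For each Q, cost = (D/Q)·S + (Q/2)·H.
TC(228) = (33,950/228)×42 + (228/2)×26.1 = $9,229.35
TC(588) = (33,950/588)×42 + (588/2)×26.1 = $10,098.40
|ΔTC| = |$9,229.35 − $10,098.40| = $869.05

$869.05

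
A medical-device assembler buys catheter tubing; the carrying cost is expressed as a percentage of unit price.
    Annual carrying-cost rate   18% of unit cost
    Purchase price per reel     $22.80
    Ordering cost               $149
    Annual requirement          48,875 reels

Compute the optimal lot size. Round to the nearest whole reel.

1,884 reels

Carrying cost H = $22.8 × 18% = $4.1040/reel/yr
Optimal lot size Q* = (2 × 48,875 × $149 / $4.104)^½ ≈ 1,883.86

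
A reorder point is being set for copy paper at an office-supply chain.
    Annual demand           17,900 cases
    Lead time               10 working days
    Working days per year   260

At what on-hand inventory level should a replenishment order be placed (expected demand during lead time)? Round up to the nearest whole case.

Daily demand d = 17,900 / 260 = 68.846 cases/day
Demand during lead time = 68.846 × 10 = 688.46
Reorder point = 688.46 → round up

689 cases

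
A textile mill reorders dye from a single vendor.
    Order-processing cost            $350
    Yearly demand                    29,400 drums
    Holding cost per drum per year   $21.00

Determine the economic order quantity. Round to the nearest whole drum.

Q* = √(2·D·S / H) = √(2·29,400·350 / 21) = √980,000.0 ≈ 989.95

990 drums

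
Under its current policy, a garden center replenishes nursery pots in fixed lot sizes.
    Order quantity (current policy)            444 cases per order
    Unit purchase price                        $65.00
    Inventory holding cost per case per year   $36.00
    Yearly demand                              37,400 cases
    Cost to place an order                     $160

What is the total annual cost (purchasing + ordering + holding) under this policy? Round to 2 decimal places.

Orders/yr = 37,400/444 = 84.234; ordering cost = 84.234 × $160 = $13,477.48
Average inventory = 444/2 = 222; holding cost = 222 × $36 = $7,992.00
Purchase cost = D·C = 37,400 × 65 = $2,431,000.00
Total = $13,477.48 + $7,992.00 + $2,431,000.00 = $2,452,469.48

$2,452,469.48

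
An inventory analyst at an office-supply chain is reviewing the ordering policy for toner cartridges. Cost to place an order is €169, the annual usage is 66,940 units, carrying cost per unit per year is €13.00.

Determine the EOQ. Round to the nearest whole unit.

1,319 units

2DS/H = 2·66,940·169/13 = 1,740,440.00
EOQ = √1,740,440.00 ≈ 1,319.26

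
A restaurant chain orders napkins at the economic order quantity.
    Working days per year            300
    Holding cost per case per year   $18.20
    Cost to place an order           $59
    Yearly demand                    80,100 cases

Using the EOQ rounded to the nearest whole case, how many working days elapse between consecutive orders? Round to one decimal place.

2DS/H = 2·80,100·59/18.2 = 519,329.67
EOQ = √519,329.67 ≈ 720.65 → Q = 721 cases
Days between orders = 300 / (D/Q) = 300 / 111.096 ≈ 2.700

2.7 days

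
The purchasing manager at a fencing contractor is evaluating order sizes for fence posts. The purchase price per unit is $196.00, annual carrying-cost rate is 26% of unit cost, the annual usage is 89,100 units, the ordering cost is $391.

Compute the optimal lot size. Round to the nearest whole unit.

1,169 units

Holding cost per unit per year: H = 26% × $196 = $50.9600
Q* = √(2·D·S / H) = √(2·89,100·391 / 50.96) = √1,367,272.4 ≈ 1,169.30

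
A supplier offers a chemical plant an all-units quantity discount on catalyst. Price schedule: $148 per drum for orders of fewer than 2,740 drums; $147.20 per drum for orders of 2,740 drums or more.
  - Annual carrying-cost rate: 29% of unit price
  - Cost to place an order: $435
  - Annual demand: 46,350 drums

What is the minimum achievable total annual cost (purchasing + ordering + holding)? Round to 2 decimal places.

H₁ = 29%×$148 = $42.9200;  H₂ = 29%×$147.20 = $42.6880
EOQ₁ = √(2×46,350×435/42.9200) = 969.29  (< 2,740, feasible at tier 1)
EOQ₂ = √(2×46,350×435/42.6880) = 971.92  (< 2,740 → use Q = 2,740 at tier-2 price)
TC(tier 1 (EOQ₁), Q≈969.3) = $6,901,402.01
TC(tier 2, Q≈2,740.0) = $6,888,561.05
Minimum at tier 2: $6,888,561.05

$6,888,561.05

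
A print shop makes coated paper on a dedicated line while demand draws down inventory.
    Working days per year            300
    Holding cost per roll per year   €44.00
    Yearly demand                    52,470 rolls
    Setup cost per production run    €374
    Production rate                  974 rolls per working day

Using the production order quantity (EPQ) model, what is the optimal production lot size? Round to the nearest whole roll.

1,043 rolls

d = 52,470/300 = 174.9000 rolls/day;  effective holding cost H(1 − d/p) = 44·(1 − 174.9000/974) = 36.09897
Q* = √(2DS / H_eff) = √(2·52,470·374 / 36.09897) ≈ 1,042.70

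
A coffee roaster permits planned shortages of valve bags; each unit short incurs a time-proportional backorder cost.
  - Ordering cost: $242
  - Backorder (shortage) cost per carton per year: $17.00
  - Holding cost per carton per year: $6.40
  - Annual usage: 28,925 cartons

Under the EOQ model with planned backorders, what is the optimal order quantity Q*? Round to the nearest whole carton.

Basic EOQ = √(2·28,925·242/6.4) = 1,479.004
Backorder adjustment √((H+b)/b) = √((6.4+17)/17) = 1.1732
Q* = 1,479.004 × 1.1732 ≈ 1,735.21

1,735 cartons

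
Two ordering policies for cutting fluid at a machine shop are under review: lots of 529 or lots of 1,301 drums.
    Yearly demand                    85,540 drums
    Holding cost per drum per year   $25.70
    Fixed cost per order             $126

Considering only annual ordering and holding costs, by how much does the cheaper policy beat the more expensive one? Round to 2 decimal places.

$2,169.74

Annual cost at Q: ordering D·S/Q plus holding Q·H/2.
TC(529) = (85,540/529)×126 + (529/2)×25.7 = $27,172.02
TC(1,301) = (85,540/1,301)×126 + (1,301/2)×25.7 = $25,002.28
Lots of 1,301 are cheaper by $2,169.74.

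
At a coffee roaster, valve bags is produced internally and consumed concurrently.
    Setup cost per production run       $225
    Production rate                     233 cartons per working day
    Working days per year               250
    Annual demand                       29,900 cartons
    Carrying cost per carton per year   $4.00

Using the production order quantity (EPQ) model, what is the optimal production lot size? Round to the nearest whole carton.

2,629 cartons

Daily demand d = 29,900/250 = 119.600; p = 233; 1 − d/p = 0.48670
EPQ = √(2DS / (H(1 − d/p)))
    = √(2 × 29,900 × 225 / (4 × 0.48670)) ≈ 2,628.96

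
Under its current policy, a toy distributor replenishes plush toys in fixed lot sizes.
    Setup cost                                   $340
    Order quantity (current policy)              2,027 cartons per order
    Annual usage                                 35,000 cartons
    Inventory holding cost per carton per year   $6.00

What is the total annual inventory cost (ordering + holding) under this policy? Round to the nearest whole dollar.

$11,952

Annual ordering cost = (D/Q)·S = (35,000/2,027) × 340 = $5,870.74
Annual holding cost  = (Q/2)·H = (2,027/2) × 6 = $6,081.00
Total = $5,870.74 + $6,081.00 = $11,951.74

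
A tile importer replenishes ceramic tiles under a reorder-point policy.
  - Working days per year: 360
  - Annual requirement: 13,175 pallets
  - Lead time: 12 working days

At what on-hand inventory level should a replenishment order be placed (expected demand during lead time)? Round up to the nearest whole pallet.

Daily demand d = 13,175 / 360 = 36.597 pallets/day
Demand during lead time = 36.597 × 12 = 439.17
Reorder point = 439.17 → round up

440 pallets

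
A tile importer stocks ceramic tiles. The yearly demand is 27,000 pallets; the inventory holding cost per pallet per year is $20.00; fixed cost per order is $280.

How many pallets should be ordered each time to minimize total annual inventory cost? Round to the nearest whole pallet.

869 pallets

Q* = √(2·D·S / H) = √(2·27,000·280 / 20) = √756,000.0 ≈ 869.48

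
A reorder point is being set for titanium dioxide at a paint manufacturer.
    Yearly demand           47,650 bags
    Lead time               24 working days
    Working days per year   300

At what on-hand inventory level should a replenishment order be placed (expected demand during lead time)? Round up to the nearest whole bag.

Daily demand d = 47,650 / 300 = 158.833 bags/day
Demand during lead time = 158.833 × 24 = 3,812.00
Reorder point = 3,812.00 → round up

3,812 bags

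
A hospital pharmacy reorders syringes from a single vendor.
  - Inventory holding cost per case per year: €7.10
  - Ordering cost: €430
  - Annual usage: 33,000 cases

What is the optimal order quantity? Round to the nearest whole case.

1,999 cases

Q* = √(2·D·S / H) = √(2·33,000·430 / 7.1) = √3,997,183.1 ≈ 1,999.30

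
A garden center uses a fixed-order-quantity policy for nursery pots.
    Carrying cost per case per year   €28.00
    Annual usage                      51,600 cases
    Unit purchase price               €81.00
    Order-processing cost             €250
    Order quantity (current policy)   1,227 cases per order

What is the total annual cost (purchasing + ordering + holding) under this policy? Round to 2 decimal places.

€4,207,291.45

Ordering: D/Q × S = 51,600/1,227 × €250 = €10,513.45
Holding:  Q/2 × H = 1,227/2 × €28 = €17,178.00
Purchase cost = D·C = 51,600 × 81 = €4,179,600.00
Total = €10,513.45 + €17,178.00 + €4,179,600.00 = €4,207,291.45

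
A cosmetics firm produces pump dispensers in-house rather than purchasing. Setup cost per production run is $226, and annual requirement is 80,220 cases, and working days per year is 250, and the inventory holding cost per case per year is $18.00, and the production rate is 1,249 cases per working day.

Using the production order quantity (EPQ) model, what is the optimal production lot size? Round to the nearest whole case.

d = 80,220/250 = 320.8800 cases/day;  effective holding cost H(1 − d/p) = 18·(1 − 320.8800/1249) = 13.37563
Q* = √(2DS / H_eff) = √(2·80,220·226 / 13.37563) ≈ 1,646.47

1,646 cases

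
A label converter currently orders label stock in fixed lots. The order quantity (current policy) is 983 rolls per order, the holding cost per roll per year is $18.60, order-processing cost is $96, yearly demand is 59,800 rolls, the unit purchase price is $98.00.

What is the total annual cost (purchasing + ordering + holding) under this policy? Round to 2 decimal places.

$5,875,381.98

Annual ordering cost = (D/Q)·S = (59,800/983) × 96 = $5,840.08
Annual holding cost  = (Q/2)·H = (983/2) × 18.6 = $9,141.90
Purchase cost = D·C = 59,800 × 98 = $5,860,400.00
Total = $5,840.08 + $9,141.90 + $5,860,400.00 = $5,875,381.98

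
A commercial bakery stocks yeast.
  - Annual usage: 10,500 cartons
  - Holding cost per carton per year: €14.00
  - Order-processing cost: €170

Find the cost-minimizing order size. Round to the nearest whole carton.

505 cartons

Optimal lot size Q* = (2 × 10,500 × €170 / €14)^½ ≈ 504.98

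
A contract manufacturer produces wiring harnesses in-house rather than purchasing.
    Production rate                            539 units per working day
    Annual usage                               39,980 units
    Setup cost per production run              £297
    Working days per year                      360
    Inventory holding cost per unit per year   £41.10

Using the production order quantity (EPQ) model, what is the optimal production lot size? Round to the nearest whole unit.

Daily demand d = 39,980/360 = 111.056; p = 539; 1 − d/p = 0.79396
EPQ = √(2DS / (H(1 − d/p)))
    = √(2 × 39,980 × 297 / (41.1 × 0.79396)) ≈ 853.09

853 units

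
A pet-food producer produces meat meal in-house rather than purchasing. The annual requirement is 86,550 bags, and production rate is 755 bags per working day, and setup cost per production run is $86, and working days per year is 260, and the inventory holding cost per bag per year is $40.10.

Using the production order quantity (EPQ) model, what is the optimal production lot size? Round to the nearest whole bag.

815 bags

Daily demand d = 86,550/260 = 332.885; p = 755; 1 − d/p = 0.55909
EPQ = √(2DS / (H(1 − d/p)))
    = √(2 × 86,550 × 86 / (40.1 × 0.55909)) ≈ 814.86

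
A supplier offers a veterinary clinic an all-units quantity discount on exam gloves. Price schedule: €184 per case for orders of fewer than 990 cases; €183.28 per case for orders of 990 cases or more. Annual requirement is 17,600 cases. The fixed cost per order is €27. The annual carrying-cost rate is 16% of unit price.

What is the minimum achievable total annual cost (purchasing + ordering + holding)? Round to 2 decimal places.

€3,240,723.78

H₁ = 16%×€184 = €29.4400;  H₂ = 16%×€183.28 = €29.3248
EOQ₁ = √(2×17,600×27/29.4400) = 179.67  (< 990, feasible at tier 1)
EOQ₂ = √(2×17,600×27/29.3248) = 180.03  (< 990 → use Q = 990 at tier-2 price)
TC(tier 1 (EOQ₁), Q≈179.7) = €3,243,689.59
TC(tier 2, Q≈990.0) = €3,240,723.78
Minimum at tier 2: €3,240,723.78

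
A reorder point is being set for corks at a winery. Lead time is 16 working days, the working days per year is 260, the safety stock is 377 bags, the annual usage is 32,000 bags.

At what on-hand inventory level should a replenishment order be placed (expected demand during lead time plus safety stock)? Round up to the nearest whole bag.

2,347 bags

Daily demand d = 32,000 / 260 = 123.077 bags/day
Demand during lead time = 123.077 × 16 = 1,969.23
Reorder point = 1,969.23 + 377 = 2,346.23 → round up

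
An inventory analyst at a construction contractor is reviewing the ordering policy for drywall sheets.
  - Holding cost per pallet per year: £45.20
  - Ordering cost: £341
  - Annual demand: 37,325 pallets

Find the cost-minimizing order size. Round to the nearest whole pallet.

2DS/H = 2·37,325·341/45.2 = 563,178.10
EOQ = √563,178.10 ≈ 750.45

750 pallets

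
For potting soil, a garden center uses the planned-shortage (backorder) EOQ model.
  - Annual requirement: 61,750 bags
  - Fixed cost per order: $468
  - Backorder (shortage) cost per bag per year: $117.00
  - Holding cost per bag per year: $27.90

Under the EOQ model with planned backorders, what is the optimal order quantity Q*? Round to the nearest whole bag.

Basic EOQ = √(2·61,750·468/27.9) = 1,439.310
Backorder adjustment √((H+b)/b) = √((27.9+117)/117) = 1.1129
Q* = 1,439.310 × 1.1129 ≈ 1,601.75

1,602 bags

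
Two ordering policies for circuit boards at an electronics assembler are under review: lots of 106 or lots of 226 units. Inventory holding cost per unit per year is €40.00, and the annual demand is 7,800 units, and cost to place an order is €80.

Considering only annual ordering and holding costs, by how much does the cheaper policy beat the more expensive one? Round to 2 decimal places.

Annual cost at Q: ordering D·S/Q plus holding Q·H/2.
TC(106) = (7,800/106)×80 + (106/2)×40 = €8,006.79
TC(226) = (7,800/226)×80 + (226/2)×40 = €7,281.06
Lots of 226 are cheaper by €725.73.

€725.73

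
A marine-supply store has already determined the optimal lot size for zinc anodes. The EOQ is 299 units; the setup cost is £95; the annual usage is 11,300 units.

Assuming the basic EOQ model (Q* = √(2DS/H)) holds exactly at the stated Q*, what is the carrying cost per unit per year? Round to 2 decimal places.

£24.02

EOQ relation: Q² = 2DS/H, so rearrange for the unknown.
H = 2DS / Q² = 2 × 11,300 × 95 / 299² = 24.0154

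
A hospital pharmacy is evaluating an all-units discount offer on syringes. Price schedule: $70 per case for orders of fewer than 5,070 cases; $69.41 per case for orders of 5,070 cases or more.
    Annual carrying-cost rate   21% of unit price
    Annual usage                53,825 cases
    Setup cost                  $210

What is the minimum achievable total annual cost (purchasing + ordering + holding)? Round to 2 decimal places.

H₁ = 21%×$70 = $14.7000;  H₂ = 21%×$69.41 = $14.5761
EOQ₁ = √(2×53,825×210/14.7000) = 1,240.10  (< 5,070, feasible at tier 1)
EOQ₂ = √(2×53,825×210/14.5761) = 1,245.36  (< 5,070 → use Q = 5,070 at tier-2 price)
TC(tier 1 (EOQ₁), Q≈1,240.1) = $3,785,979.52
TC(tier 2, Q≈5,070.0) = $3,775,173.10
Minimum at tier 2: $3,775,173.10

$3,775,173.10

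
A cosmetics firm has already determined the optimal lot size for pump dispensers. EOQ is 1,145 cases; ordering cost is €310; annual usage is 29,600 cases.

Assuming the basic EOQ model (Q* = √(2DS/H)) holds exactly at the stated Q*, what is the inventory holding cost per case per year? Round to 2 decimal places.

Since Q* = (2DS/H)^½, squaring gives Q*²·H = 2DS.
H = 2DS / Q² = 2 × 29,600 × 310 / 1,145² = 13.9982

€14.00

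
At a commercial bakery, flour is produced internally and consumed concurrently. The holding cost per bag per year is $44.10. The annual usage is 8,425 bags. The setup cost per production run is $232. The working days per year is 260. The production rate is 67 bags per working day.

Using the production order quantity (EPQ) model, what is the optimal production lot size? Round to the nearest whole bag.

Daily demand d = 8,425/260 = 32.404; p = 67; 1 − d/p = 0.51636
EPQ = √(2DS / (H(1 − d/p)))
    = √(2 × 8,425 × 232 / (44.1 × 0.51636)) ≈ 414.33

414 bags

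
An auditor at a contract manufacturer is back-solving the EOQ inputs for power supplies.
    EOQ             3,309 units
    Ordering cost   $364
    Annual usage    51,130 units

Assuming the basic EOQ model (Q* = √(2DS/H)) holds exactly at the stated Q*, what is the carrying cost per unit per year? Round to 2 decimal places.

$3.40

From Q* = √(2DS/H) ⇒ Q*² = 2DS/H.
H = 2DS / Q² = 2 × 51,130 × 364 / 3,309² = 3.3995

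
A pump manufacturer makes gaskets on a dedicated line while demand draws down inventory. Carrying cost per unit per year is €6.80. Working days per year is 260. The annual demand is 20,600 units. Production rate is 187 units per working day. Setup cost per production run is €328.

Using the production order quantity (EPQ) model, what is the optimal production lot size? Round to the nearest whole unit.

Daily demand d = 20,600/260 = 79.231; p = 187; 1 − d/p = 0.57631
EPQ = √(2DS / (H(1 − d/p)))
    = √(2 × 20,600 × 328 / (6.8 × 0.57631)) ≈ 1,856.97

1,857 units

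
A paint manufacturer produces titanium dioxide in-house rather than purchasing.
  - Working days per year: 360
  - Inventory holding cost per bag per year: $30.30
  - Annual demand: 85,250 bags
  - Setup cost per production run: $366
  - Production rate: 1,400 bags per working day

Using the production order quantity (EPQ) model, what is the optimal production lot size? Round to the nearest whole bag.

Daily demand d = 85,250/360 = 236.806; p = 1400; 1 − d/p = 0.83085
EPQ = √(2DS / (H(1 − d/p)))
    = √(2 × 85,250 × 366 / (30.3 × 0.83085)) ≈ 1,574.42

1,574 bags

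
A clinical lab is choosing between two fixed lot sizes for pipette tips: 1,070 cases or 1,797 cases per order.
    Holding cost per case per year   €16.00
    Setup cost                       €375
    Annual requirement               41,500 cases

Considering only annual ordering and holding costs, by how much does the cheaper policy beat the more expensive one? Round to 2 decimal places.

Annual cost at Q: ordering D·S/Q plus holding Q·H/2.
TC(1,070) = (41,500/1,070)×375 + (1,070/2)×16 = €23,104.39
TC(1,797) = (41,500/1,797)×375 + (1,797/2)×16 = €23,036.27
Lots of 1,797 are cheaper by €68.13.

€68.13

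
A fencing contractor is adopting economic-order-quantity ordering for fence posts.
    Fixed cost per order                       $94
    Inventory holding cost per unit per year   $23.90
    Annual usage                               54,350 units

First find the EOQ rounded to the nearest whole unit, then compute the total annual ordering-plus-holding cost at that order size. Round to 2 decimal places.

EOQ = √(2DS/H) = √(2 × 54,350 × 94 / 23.9)
    = √(427,523.01) ≈ 653.85 → Q = 654 units
Ordering: D/Q × S = 54,350/654 × $94 = $7,811.77
Holding:  Q/2 × H = 654/2 × $23.9 = $7,815.30
Total = $7,811.77 + $7,815.30 = $15,627.07

$15,627.07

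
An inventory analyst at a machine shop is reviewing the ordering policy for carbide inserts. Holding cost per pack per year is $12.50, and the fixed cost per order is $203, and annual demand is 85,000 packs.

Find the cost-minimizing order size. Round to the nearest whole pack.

1,662 packs

Q* = √(2·D·S / H) = √(2·85,000·203 / 12.5) = √2,760,800.0 ≈ 1,661.57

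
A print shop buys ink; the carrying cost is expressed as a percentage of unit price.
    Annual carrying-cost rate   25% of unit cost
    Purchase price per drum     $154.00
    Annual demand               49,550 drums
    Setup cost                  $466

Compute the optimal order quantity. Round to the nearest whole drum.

Holding cost per drum per year: H = 25% × $154 = $38.5000
EOQ = √(2DS/H) = √(2 × 49,550 × 466 / 38.5)
    = √(1,199,496.10) ≈ 1,095.22

1,095 drums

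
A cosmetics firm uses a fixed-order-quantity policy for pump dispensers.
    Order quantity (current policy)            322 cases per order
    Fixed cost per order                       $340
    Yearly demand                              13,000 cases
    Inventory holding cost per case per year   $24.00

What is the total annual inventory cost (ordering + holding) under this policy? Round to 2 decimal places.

$17,590.71

Ordering: D/Q × S = 13,000/322 × $340 = $13,726.71
Holding:  Q/2 × H = 322/2 × $24 = $3,864.00
Total = $13,726.71 + $3,864.00 = $17,590.71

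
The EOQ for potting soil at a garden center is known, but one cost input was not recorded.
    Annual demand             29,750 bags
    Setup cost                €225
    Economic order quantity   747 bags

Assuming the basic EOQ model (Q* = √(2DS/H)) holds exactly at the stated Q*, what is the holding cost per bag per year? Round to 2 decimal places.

€23.99

From Q* = √(2DS/H) ⇒ Q*² = 2DS/H.
H = 2DS / Q² = 2 × 29,750 × 225 / 747² = 23.9915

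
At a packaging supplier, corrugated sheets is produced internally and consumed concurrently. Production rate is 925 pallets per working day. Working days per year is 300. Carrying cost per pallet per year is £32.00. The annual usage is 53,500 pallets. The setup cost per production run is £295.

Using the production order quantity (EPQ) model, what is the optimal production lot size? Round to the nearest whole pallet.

1,105 pallets

Daily demand d = 53,500/300 = 178.333; p = 925; 1 − d/p = 0.80721
EPQ = √(2DS / (H(1 − d/p)))
    = √(2 × 53,500 × 295 / (32 × 0.80721)) ≈ 1,105.44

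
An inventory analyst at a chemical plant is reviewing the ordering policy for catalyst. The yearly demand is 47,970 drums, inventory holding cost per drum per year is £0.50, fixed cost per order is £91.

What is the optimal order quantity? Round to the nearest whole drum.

EOQ = √(2DS/H) = √(2 × 47,970 × 91 / 0.5)
    = √(17,461,080.00) ≈ 4,178.65

4,179 drums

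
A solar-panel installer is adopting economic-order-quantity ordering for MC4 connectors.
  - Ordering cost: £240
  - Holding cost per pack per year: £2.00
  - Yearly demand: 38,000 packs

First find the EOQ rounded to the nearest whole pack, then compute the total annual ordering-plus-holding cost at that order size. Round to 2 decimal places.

£6,039.87

Q* = √(2·D·S / H) = √(2·38,000·240 / 2) = √9,120,000.0 ≈ 3,019.93 → Q = 3,020 packs
Annual ordering cost = (D/Q)·S = (38,000/3,020) × 240 = £3,019.87
Annual holding cost  = (Q/2)·H = (3,020/2) × 2 = £3,020.00
Total = £3,019.87 + £3,020.00 = £6,039.87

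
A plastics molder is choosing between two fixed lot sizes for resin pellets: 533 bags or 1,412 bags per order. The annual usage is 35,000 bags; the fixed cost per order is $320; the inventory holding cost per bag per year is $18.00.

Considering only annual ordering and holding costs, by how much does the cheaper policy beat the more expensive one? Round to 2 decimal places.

$5,170.12

For each Q, cost = (D/Q)·S + (Q/2)·H.
TC(533) = (35,000/533)×320 + (533/2)×18 = $25,810.13
TC(1,412) = (35,000/1,412)×320 + (1,412/2)×18 = $20,640.01
|ΔTC| = |$25,810.13 − $20,640.01| = $5,170.12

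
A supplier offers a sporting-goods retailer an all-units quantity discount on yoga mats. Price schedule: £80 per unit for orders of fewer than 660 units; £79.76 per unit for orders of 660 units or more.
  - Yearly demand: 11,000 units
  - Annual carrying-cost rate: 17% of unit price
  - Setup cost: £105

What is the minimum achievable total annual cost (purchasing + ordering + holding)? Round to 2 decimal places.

£883,584.54

H₁ = 17%×£80 = £13.6000;  H₂ = 17%×£79.76 = £13.5592
EOQ₁ = √(2×11,000×105/13.6000) = 412.13  (< 660, feasible at tier 1)
EOQ₂ = √(2×11,000×105/13.5592) = 412.75  (< 660 → use Q = 660 at tier-2 price)
TC(tier 1 (EOQ₁), Q≈412.1) = £885,605.00
TC(tier 2, Q≈660.0) = £883,584.54
Minimum at tier 2: £883,584.54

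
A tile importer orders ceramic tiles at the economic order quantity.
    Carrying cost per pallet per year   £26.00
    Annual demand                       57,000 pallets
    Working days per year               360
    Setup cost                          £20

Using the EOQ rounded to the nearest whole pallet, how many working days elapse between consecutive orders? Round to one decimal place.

Q* = √(2·D·S / H) = √(2·57,000·20 / 26) = √87,692.3 ≈ 296.13 → Q = 296 pallets
T = Q/D × 360 days = 296/57,000 × 360 = 1.869 days

1.9 days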